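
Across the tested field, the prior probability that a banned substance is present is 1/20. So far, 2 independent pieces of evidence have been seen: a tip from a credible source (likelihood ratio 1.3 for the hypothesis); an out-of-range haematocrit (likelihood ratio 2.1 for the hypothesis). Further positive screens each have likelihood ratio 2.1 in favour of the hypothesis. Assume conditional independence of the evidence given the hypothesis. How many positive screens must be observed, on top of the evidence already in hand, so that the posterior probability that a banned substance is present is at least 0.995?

Prior odds = 0.05/0.95 = 1/19.
Combined Bayes factor of the evidence already in hand = 1.3 × 2.1 = 2.73.
Odds after that evidence = (1/19) × 2.73 = 273/1900.
Target odds = 0.995/0.005 = 199.
Need 2.1ⁿ ≥ 199 ÷ (273/1900) = 378100/273.
2.1⁹ ≈794.28 falls short of 378100/273 but 2.1¹⁰ ≈1667.99 reaches it, so n = 10.

10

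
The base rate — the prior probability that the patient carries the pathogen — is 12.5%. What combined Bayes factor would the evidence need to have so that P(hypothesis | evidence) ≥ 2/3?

14

Prior odds = 0.125/0.875 = 1/7.
Target odds = (2/3)/(1/3) = 2.
Required Bayes factor = 2 ÷ (1/7) = 14.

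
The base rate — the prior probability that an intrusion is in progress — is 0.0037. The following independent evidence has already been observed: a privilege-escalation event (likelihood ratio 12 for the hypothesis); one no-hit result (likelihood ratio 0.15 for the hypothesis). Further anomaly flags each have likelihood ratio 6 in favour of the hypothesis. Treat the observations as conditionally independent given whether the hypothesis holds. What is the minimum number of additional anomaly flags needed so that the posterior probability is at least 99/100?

Prior odds = 0.0037/0.9963 = 37/9963.
Combined Bayes factor of the evidence already in hand = 12 × 0.15 = 1.8.
Odds after that evidence = (37/9963) × 1.8 = 37/5535.
Target odds = 0.99/0.01 = 99.
Need 6ⁿ ≥ 99 ÷ (37/5535) = 547965/37.
6⁵ = 7776 falls short of 547965/37 but 6⁶ = 46656 reaches it, so n = 6.

6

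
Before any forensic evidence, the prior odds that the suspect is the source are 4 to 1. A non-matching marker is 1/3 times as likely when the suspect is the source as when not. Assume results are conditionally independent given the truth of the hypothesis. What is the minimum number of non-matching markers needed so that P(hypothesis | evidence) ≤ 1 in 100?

6

Prior odds = 4.
Likelihood ratio per non-matching marker = 1/3.
Target posterior odds = 0.01/0.99 = 1/99.
Need 4 × (1/3)ⁿ ≤ 1/99, i.e. (1/3)ⁿ ≤ 1/396.
(1/3)⁵ = 1/243 is still above 1/396 but (1/3)⁶ = 1/729 is at or below it, so n = 6.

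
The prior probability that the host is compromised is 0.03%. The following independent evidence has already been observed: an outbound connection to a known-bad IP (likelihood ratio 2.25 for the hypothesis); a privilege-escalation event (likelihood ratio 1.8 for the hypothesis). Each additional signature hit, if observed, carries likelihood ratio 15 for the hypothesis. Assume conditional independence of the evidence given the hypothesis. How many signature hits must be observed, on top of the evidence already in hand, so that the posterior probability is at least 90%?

Prior odds = 0.0003/0.9997 = 3/9997.
Combined Bayes factor of the evidence already in hand = 2.25 × 1.8 = 4.05.
Odds after that evidence = (3/9997) × 4.05 = 243/199940.
Target odds = 0.9/0.1 = 9.
Need 15ⁿ ≥ 9 ÷ (243/199940) = 199940/27.
15³ = 3375 falls short of 199940/27 but 15⁴ = 50625 reaches it, so n = 4.

4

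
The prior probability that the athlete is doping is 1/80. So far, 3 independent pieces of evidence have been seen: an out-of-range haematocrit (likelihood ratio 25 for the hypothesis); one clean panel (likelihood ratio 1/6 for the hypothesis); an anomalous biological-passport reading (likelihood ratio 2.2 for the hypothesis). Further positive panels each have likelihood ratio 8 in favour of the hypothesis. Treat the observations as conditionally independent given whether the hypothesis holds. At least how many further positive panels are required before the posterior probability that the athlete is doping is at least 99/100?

4

Prior odds = 0.0125/0.9875 = 1/79.
Combined Bayes factor of the evidence already in hand = 25 × (1/6) × 2.2 = 55/6.
Odds after that evidence = (1/79) × 55/6 = 55/474.
Target odds = 0.99/0.01 = 99.
Need 8ⁿ ≥ 99 ÷ (55/474) = 853.2.
8³ = 512 falls short of 853.2 but 8⁴ = 4096 reaches it, so n = 4.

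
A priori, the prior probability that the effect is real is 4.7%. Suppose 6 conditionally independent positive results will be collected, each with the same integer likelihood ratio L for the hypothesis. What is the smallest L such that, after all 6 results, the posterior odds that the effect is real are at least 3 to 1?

2

Prior odds = 0.047/0.953 = 47/953.
Target odds = 3.
Need L⁶ ≥ 3 ÷ (47/953) = 2859/47.
1⁶ = 1 < 2859/47 ≤ 64 = 2⁶, so L = 2.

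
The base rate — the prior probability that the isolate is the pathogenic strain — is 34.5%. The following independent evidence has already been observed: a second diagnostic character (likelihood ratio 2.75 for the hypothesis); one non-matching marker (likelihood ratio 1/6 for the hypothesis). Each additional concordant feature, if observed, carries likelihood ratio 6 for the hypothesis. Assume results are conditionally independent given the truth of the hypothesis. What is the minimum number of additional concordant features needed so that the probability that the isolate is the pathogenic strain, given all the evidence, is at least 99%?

Prior odds = 0.345/0.655 = 69/131.
Combined Bayes factor of the evidence already in hand = 2.75 × (1/6) = 11/24.
Odds after that evidence = (69/131) × 11/24 = 253/1048.
Target odds = 0.99/0.01 = 99.
Need 6ⁿ ≥ 99 ÷ (253/1048) = 9432/23.
6³ = 216 falls short of 9432/23 but 6⁴ = 1296 reaches it, so n = 4.

4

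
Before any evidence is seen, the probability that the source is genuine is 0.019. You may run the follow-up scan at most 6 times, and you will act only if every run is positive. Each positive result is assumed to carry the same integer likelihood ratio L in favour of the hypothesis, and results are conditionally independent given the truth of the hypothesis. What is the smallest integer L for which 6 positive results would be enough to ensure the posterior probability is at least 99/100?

Prior odds = 0.019/0.981 = 19/981.
Target odds = 0.99/0.01 = 99.
Need L⁶ ≥ 99 ÷ (19/981) = 97119/19.
4⁶ = 4096 < 97119/19 ≤ 15625 = 5⁶, so L = 5.

5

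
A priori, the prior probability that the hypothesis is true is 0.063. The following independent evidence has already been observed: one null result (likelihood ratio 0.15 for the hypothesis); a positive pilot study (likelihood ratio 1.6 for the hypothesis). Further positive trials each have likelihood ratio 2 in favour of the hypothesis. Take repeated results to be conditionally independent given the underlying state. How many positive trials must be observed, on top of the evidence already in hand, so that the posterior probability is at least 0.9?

10

Prior odds = 0.063/0.937 = 63/937.
Combined Bayes factor of the evidence already in hand = 0.15 × 1.6 = 0.24.
Odds after that evidence = (63/937) × 0.24 = 378/23425.
Target odds = 0.9/0.1 = 9.
Need 2ⁿ ≥ 9 ÷ (378/23425) = 23425/42.
2⁹ = 512 falls short of 23425/42 but 2¹⁰ = 1024 reaches it, so n = 10.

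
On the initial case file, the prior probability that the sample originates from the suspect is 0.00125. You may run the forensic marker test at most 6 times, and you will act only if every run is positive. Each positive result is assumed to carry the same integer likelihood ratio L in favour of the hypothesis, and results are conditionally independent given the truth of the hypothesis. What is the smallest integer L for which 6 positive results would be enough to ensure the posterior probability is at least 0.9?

Prior odds = 0.00125/0.99875 = 1/799.
Target odds = 0.9/0.1 = 9.
Need L⁶ ≥ 9 ÷ (1/799) = 7191.
4⁶ = 4096 < 7191 ≤ 15625 = 5⁶, so L = 5.

5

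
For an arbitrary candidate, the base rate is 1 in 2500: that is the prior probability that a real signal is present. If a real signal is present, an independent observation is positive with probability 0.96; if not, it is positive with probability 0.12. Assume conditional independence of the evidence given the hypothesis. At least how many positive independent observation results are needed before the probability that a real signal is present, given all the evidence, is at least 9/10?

5

Prior odds: 0.0004 ÷ 0.9996 = 1/2499.
Likelihood ratio of a positive = 0.96/0.12 = 8.
Target posterior odds = 0.9/0.1 = 9.
Need (1/2499) × 8ⁿ ≥ 9, i.e. 8ⁿ ≥ 22491.
8⁴ = 4096 falls short of 22491 but 8⁵ = 32768 reaches it, so n = 5.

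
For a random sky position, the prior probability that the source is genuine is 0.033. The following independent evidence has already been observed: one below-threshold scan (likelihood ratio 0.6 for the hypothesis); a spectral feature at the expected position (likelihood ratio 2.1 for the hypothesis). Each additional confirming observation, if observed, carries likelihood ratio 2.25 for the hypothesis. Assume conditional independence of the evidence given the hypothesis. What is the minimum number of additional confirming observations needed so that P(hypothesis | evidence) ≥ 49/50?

Prior odds = 0.033/0.967 = 33/967.
Combined Bayes factor of the evidence already in hand = 0.6 × 2.1 = 1.26.
Odds after that evidence = (33/967) × 1.26 = 2079/48350.
Target odds = 0.98/0.02 = 49.
Need 2.25ⁿ ≥ 49 ÷ (2079/48350) = 338450/297.
2.25⁸ = 43046721/65536 falls short of 338450/297 but 2.25⁹ = 387420489/262144 reaches it, so n = 9.

9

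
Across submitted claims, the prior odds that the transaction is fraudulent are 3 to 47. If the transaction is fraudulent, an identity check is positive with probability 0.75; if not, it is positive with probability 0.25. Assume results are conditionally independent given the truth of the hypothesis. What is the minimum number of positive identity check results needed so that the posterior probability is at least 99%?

7

Prior odds = 3/47.
Likelihood ratio of a positive = 0.75/0.25 = 3.
Target posterior odds = 0.99/0.01 = 99.
Require 3ⁿ ≥ 99 ÷ (3/47) = 1551.
3⁶ = 729 falls short of 1551 but 3⁷ = 2187 reaches it, so n = 7.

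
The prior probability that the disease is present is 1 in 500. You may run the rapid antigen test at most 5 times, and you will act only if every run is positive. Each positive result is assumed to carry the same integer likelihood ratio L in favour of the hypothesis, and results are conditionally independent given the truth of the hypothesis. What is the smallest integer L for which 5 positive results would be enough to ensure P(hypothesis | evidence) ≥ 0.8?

Prior odds = 0.002/0.998 = 1/499.
Target odds = 0.8/0.2 = 4.
Need L⁵ ≥ 4 ÷ (1/499) = 1996.
4⁵ = 1024 < 1996 ≤ 3125 = 5⁵, so L = 5.

5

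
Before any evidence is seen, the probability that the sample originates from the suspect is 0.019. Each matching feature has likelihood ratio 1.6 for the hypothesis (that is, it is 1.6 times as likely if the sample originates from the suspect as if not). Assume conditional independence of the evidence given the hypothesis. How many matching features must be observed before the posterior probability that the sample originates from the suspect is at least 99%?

Prior odds = 0.019/0.981 = 19/981.
Likelihood ratio per matching feature = 1.6.
Target posterior odds = 0.99/0.01 = 99.
Require 1.6ⁿ ≥ 99 ÷ (19/981) = 97119/19.
1.6¹⁸ ≈4722.37 falls short of 97119/19 but 1.6¹⁹ ≈7555.79 reaches it, so n = 19.

19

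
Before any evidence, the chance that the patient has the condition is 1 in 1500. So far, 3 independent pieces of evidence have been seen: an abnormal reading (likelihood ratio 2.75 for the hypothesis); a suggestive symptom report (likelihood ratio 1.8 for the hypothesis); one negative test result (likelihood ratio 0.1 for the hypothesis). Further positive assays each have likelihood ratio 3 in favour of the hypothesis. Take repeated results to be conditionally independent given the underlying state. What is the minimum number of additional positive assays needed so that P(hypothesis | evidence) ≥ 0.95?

10

Prior odds = (1/1500)/(1499/1500) = 1/1499.
Combined Bayes factor of the evidence already in hand = 2.75 × 1.8 × 0.1 = 0.495.
Odds after that evidence = (1/1499) × 0.495 = 99/299800.
Target odds = 0.95/0.05 = 19.
Need 3ⁿ ≥ 19 ÷ (99/299800) = 5696200/99.
3⁹ = 19683 falls short of 5696200/99 but 3¹⁰ = 59049 reaches it, so n = 10.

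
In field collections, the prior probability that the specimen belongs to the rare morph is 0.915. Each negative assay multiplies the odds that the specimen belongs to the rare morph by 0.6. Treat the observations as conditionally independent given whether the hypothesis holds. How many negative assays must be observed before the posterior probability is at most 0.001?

19

Prior odds: 0.915 ÷ 0.085 = 183/17.
Likelihood ratio per negative assay = 0.6.
Target odds: 0.001 ÷ 0.999 = 1/999.
Need (183/17) × 0.6ⁿ ≤ 1/999, i.e. 0.6ⁿ ≤ 17/182817.
0.6¹⁸ ≈0.00010156 is still above 17/182817 but 0.6¹⁹ ≈6.0936e-05 is at or below it, so n = 19.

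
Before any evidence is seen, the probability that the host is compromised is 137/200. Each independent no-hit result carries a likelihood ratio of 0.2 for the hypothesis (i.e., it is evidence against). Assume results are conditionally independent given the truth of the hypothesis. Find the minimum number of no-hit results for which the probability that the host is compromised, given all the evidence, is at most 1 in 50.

Prior odds: 0.685 ÷ 0.315 = 137/63.
Likelihood ratio per no-hit result = 0.2.
Target posterior odds = 0.02/0.98 = 1/49.
Require 0.2ⁿ ≤ 1/49 ÷ (137/63) = 9/959.
0.2² = 0.04 is still above 9/959 but 0.2³ = 0.008 is at or below it, so n = 3.

3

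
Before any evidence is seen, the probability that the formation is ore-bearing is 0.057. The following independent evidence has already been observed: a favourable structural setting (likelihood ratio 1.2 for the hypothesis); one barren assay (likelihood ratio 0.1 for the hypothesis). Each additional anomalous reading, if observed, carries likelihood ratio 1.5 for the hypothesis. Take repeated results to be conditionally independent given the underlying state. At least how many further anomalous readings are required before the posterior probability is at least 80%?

16

Prior odds = 0.057/0.943 = 57/943.
Combined Bayes factor of the evidence already in hand = 1.2 × 0.1 = 0.12.
Odds after that evidence = (57/943) × 0.12 = 171/23575.
Target odds = 0.8/0.2 = 4.
Need 1.5ⁿ ≥ 4 ÷ (171/23575) = 94300/171.
1.5¹⁵ = 14348907/32768 falls short of 94300/171 but 1.5¹⁶ = 43046721/65536 reaches it, so n = 16.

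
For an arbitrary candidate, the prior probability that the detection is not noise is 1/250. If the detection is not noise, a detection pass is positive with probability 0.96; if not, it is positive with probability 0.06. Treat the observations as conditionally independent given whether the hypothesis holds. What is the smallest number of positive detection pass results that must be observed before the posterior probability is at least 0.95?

4

Prior odds: 0.004 ÷ 0.996 = 1/249.
Likelihood ratio of a positive = 0.96/0.06 = 16.
Target posterior odds = 0.95/0.05 = 19.
Need (1/249) × 16ⁿ ≥ 19, i.e. 16ⁿ ≥ 4731.
16³ = 4096 falls short of 4731 but 16⁴ = 65536 reaches it, so n = 4.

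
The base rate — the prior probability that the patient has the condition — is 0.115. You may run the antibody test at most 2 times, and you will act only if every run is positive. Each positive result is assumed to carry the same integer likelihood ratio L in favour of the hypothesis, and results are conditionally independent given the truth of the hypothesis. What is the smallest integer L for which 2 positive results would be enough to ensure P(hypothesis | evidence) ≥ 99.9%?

88

Prior odds = 0.115/0.885 = 23/177.
Target odds = 0.999/0.001 = 999.
Need L² ≥ 999 ÷ (23/177) = 176823/23.
87² = 7569 < 176823/23 ≤ 7744 = 88², so L = 88.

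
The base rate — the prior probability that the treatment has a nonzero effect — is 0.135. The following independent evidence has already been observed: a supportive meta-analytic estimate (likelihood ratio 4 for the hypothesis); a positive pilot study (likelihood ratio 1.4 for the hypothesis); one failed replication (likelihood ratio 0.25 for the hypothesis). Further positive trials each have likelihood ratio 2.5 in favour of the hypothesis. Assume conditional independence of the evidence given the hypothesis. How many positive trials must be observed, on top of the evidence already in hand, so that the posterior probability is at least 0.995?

8

Prior odds = 0.135/0.865 = 27/173.
Combined Bayes factor of the evidence already in hand = 4 × 1.4 × 0.25 = 1.4.
Odds after that evidence = (27/173) × 1.4 = 189/865.
Target odds = 0.995/0.005 = 199.
Need 2.5ⁿ ≥ 199 ÷ (189/865) = 172135/189.
2.5⁷ = 610.3515625 falls short of 172135/189 but 2.5⁸ = 390625/256 reaches it, so n = 8.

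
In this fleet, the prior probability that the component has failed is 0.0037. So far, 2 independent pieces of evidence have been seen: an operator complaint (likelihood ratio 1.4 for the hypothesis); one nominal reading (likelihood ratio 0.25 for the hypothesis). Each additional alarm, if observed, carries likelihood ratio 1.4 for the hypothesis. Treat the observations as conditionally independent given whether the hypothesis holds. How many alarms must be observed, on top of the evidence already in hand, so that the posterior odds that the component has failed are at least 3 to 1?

24

Prior odds = 0.0037/0.9963 = 37/9963.
Combined Bayes factor of the evidence already in hand = 1.4 × 0.25 = 0.35.
Odds after that evidence = (37/9963) × 0.35 = 259/199260.
Target odds = 3.
Need 1.4ⁿ ≥ 3 ÷ (259/199260) = 597780/259.
1.4²³ ≈2295.86 falls short of 597780/259 but 1.4²⁴ ≈3214.2 reaches it, so n = 24.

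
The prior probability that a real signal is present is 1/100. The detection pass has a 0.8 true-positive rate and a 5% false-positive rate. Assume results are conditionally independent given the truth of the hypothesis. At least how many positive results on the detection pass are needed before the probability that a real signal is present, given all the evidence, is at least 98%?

4

Prior odds: 0.01 ÷ 0.99 = 1/99.
Likelihood ratio of a positive result = 0.8/0.05 = 16.
Target odds: 0.98 ÷ 0.02 = 49.
Require 16ⁿ ≥ 49 ÷ (1/99) = 4851.
16³ = 4096 falls short of 4851 but 16⁴ = 65536 reaches it, so n = 4.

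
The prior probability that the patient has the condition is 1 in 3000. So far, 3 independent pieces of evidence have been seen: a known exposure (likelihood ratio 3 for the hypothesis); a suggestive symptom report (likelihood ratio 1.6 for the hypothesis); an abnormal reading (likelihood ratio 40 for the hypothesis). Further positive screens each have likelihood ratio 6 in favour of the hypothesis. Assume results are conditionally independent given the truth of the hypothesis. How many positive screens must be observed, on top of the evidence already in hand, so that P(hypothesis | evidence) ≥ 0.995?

5

Prior odds = (1/3000)/(2999/3000) = 1/2999.
Combined Bayes factor of the evidence already in hand = 3 × 1.6 × 40 = 192.
Odds after that evidence = (1/2999) × 192 = 192/2999.
Target odds = 0.995/0.005 = 199.
Need 6ⁿ ≥ 199 ÷ (192/2999) = 596801/192.
6⁴ = 1296 falls short of 596801/192 but 6⁵ = 7776 reaches it, so n = 5.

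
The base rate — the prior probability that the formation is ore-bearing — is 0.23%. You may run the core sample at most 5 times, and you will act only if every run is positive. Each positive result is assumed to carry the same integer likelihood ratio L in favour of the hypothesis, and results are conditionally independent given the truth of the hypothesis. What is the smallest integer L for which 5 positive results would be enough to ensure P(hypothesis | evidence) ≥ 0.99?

9

Prior odds = 0.0023/0.9977 = 23/9977.
Target odds = 0.99/0.01 = 99.
Need L⁵ ≥ 99 ÷ (23/9977) = 987723/23.
8⁵ = 32768 < 987723/23 ≤ 59049 = 9⁵, so L = 9.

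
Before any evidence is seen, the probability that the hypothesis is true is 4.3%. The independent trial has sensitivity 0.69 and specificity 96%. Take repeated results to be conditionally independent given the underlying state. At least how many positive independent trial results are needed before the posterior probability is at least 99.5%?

Prior odds: 0.043 ÷ 0.957 = 43/957.
False-positive rate = 1 − 0.96 = 0.04; likelihood ratio of a positive = 0.69/0.04 = 17.25.
Target odds: 0.995 ÷ 0.005 = 199.
Need (43/957) × 17.25ⁿ ≥ 199, i.e. 17.25ⁿ ≥ 190443/43.
17.25² = 297.5625 falls short of 190443/43 but 17.25³ = 5132.953125 reaches it, so n = 3.

3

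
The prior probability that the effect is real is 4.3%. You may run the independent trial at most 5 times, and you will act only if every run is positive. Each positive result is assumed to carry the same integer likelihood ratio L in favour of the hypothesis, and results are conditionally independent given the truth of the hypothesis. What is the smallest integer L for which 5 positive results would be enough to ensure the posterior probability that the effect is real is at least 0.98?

Prior odds = 0.043/0.957 = 43/957.
Target odds = 0.98/0.02 = 49.
Need L⁵ ≥ 49 ÷ (43/957) = 46893/43.
4⁵ = 1024 < 46893/43 ≤ 3125 = 5⁵, so L = 5.

5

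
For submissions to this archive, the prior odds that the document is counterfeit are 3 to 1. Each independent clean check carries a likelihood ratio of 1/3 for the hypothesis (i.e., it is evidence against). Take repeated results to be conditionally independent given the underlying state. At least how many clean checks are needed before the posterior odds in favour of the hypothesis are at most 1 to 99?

6

Prior odds = 3.
Likelihood ratio per clean check = 1/3.
Target odds = 1/99.
Require (1/3)ⁿ ≤ 1/99 ÷ 3 = 1/297.
(1/3)⁵ = 1/243 is still above 1/297 but (1/3)⁶ = 1/729 is at or below it, so n = 6.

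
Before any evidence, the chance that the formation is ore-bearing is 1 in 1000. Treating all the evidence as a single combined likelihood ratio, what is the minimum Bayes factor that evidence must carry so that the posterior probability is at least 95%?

18981

Prior odds = 0.001/0.999 = 1/999.
Target odds = 0.95/0.05 = 19.
Required Bayes factor = 19 ÷ (1/999) = 18981.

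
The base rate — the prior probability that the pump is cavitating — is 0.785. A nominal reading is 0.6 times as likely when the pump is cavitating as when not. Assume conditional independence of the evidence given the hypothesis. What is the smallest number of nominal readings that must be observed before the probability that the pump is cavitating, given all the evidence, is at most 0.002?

Prior odds = 0.785/0.215 = 157/43.
Likelihood ratio per nominal reading = 0.6.
Target posterior odds = 0.002/0.998 = 1/499.
Need (157/43) × 0.6ⁿ ≤ 1/499, i.e. 0.6ⁿ ≤ 43/78343.
0.6¹⁴ ≈0.000783642 is still above 43/78343 but 0.6¹⁵ ≈0.000470185 is at or below it, so n = 15.

15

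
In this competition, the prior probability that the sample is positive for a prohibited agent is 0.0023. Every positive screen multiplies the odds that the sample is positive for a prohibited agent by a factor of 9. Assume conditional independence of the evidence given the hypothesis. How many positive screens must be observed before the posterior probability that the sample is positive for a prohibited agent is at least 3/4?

Prior odds: 0.0023 ÷ 0.9977 = 23/9977.
Likelihood ratio per positive screen = 9.
Target posterior odds = 0.75/0.25 = 3.
Require 9ⁿ ≥ 3 ÷ (23/9977) = 29931/23.
9³ = 729 falls short of 29931/23 but 9⁴ = 6561 reaches it, so n = 4.

4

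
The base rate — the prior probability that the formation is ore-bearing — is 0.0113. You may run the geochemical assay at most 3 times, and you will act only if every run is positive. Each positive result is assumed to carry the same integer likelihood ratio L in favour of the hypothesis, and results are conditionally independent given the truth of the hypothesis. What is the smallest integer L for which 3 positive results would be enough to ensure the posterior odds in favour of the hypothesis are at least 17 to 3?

8

Prior odds = 0.0113/0.9887 = 113/9887.
Target odds = 17/3.
Need L³ ≥ 17/3 ÷ (113/9887) = 168079/339.
7³ = 343 < 168079/339 ≤ 512 = 8³, so L = 8.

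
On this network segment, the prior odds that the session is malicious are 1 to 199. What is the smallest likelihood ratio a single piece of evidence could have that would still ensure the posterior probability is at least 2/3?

398

Prior odds = 1/199.
Target odds = (2/3)/(1/3) = 2.
Required Bayes factor = 2 ÷ (1/199) = 398.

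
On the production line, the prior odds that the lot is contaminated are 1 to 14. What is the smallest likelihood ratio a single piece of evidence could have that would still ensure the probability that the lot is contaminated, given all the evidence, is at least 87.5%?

98

Prior odds = 1/14.
Target odds = 0.875/0.125 = 7.
Required Bayes factor = 7 ÷ (1/14) = 98.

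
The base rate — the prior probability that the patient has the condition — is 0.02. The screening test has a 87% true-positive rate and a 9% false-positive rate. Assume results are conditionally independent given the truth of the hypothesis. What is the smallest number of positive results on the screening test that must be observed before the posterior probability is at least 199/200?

Prior odds: 0.02 ÷ 0.98 = 1/49.
Likelihood ratio of a positive result = 0.87/0.09 = 29/3.
Target odds: 0.995 ÷ 0.005 = 199.
Need (1/49) × (29/3)ⁿ ≥ 199, i.e. (29/3)ⁿ ≥ 9751.
(29/3)⁴ = 707281/81 falls short of 9751 but (29/3)⁵ = 20511149/243 reaches it, so n = 5.

5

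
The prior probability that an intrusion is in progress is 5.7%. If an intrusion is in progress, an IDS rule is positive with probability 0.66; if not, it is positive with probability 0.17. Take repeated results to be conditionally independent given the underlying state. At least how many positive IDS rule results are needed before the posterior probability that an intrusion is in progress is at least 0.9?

Prior odds = 0.057/0.943 = 57/943.
Likelihood ratio of a positive = 0.66/0.17 = 66/17.
Target posterior odds = 0.9/0.1 = 9.
Require (66/17)ⁿ ≥ 9 ÷ (57/943) = 2829/19.
(66/17)³ = 287496/4913 falls short of 2829/19 but (66/17)⁴ = 18974736/83521 reaches it, so n = 4.

4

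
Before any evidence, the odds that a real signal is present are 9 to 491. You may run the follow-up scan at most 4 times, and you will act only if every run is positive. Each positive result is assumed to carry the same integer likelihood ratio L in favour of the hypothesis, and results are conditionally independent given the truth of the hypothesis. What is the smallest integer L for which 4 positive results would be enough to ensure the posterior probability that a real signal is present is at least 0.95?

Prior odds = 9/491.
Target odds = 0.95/0.05 = 19.
Need L⁴ ≥ 19 ÷ (9/491) = 9329/9.
5⁴ = 625 < 9329/9 ≤ 1296 = 6⁴, so L = 6.

6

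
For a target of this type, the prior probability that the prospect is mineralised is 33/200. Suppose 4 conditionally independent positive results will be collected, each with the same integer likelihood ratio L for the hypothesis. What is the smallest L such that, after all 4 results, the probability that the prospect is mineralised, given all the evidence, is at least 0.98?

4

Prior odds = 0.165/0.835 = 33/167.
Target odds = 0.98/0.02 = 49.
Need L⁴ ≥ 49 ÷ (33/167) = 8183/33.
3⁴ = 81 < 8183/33 ≤ 256 = 4⁴, so L = 4.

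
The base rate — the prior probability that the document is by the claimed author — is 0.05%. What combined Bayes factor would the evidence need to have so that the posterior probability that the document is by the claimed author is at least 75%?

Prior odds = 0.0005/0.9995 = 1/1999.
Target odds = 0.75/0.25 = 3.
Required Bayes factor = 3 ÷ (1/1999) = 5997.

5997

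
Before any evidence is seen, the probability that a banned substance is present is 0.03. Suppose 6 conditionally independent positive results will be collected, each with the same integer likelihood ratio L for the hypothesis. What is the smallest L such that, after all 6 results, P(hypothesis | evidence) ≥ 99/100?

Prior odds = 0.03/0.97 = 3/97.
Target odds = 0.99/0.01 = 99.
Need L⁶ ≥ 99 ÷ (3/97) = 3201.
3⁶ = 729 < 3201 ≤ 4096 = 4⁶, so L = 4.

4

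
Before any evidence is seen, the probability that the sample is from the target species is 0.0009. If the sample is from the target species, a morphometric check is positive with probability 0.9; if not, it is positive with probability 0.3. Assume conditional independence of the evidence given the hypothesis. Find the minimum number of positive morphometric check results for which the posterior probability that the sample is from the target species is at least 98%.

10

Prior odds: 0.0009 ÷ 0.9991 = 9/9991.
Likelihood ratio of a positive = 0.9/0.3 = 3.
Target odds: 0.98 ÷ 0.02 = 49.
Need (9/9991) × 3ⁿ ≥ 49, i.e. 3ⁿ ≥ 489559/9.
3⁹ = 19683 falls short of 489559/9 but 3¹⁰ = 59049 reaches it, so n = 10.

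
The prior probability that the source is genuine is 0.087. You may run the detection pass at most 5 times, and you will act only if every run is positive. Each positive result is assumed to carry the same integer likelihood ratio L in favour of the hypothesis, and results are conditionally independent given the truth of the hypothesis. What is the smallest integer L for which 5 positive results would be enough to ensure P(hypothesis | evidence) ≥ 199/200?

Prior odds = 0.087/0.913 = 87/913.
Target odds = 0.995/0.005 = 199.
Need L⁵ ≥ 199 ÷ (87/913) = 181687/87.
4⁵ = 1024 < 181687/87 ≤ 3125 = 5⁵, so L = 5.

5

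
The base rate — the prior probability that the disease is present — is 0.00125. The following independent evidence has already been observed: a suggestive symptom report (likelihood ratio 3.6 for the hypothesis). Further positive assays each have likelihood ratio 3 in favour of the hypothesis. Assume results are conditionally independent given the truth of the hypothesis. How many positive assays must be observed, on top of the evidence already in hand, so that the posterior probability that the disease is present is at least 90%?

7

Prior odds = 0.00125/0.99875 = 1/799.
Bayes factor of the evidence already in hand = 3.6.
Odds after that evidence = (1/799) × 3.6 = 18/3995.
Target odds = 0.9/0.1 = 9.
Need 3ⁿ ≥ 9 ÷ (18/3995) = 1997.5.
3⁶ = 729 falls short of 1997.5 but 3⁷ = 2187 reaches it, so n = 7.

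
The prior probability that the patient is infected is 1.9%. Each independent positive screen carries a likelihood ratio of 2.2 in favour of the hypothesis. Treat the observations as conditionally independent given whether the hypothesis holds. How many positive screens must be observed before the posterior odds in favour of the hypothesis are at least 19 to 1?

Prior odds = 0.019/0.981 = 19/981.
Likelihood ratio per positive screen = 2.2.
Target odds = 19.
Require 2.2ⁿ ≥ 19 ÷ (19/981) = 981.
2.2⁸ = 214358881/390625 falls short of 981 but 2.2⁹ ≈1207.27 reaches it, so n = 9.

9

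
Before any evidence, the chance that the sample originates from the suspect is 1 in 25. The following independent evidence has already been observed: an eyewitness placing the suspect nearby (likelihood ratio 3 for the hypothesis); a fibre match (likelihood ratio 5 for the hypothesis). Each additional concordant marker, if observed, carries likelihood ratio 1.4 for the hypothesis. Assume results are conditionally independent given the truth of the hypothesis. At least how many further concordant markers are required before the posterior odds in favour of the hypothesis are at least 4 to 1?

6

Prior odds = 0.04/0.96 = 1/24.
Combined Bayes factor of the evidence already in hand = 3 × 5 = 15.
Odds after that evidence = (1/24) × 15 = 0.625.
Target odds = 4.
Need 1.4ⁿ ≥ 4 ÷ 0.625 = 6.4.
1.4⁵ = 5.37824 falls short of 6.4 but 1.4⁶ = 117649/15625 reaches it, so n = 6.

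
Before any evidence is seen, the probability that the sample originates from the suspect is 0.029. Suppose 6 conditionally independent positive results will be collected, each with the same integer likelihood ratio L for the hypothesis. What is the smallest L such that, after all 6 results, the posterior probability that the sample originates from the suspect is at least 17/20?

3

Prior odds = 0.029/0.971 = 29/971.
Target odds = 0.85/0.15 = 17/3.
Need L⁶ ≥ 17/3 ÷ (29/971) = 16507/87.
2⁶ = 64 < 16507/87 ≤ 729 = 3⁶, so L = 3.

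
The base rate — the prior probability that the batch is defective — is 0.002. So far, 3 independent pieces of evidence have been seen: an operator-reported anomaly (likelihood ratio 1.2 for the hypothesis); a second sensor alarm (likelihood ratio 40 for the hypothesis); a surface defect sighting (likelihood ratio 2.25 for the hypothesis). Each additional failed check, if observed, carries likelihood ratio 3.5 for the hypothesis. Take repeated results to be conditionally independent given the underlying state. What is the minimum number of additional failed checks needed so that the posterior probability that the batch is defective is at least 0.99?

5

Prior odds = 0.002/0.998 = 1/499.
Combined Bayes factor of the evidence already in hand = 1.2 × 40 × 2.25 = 108.
Odds after that evidence = (1/499) × 108 = 108/499.
Target odds = 0.99/0.01 = 99.
Need 3.5ⁿ ≥ 99 ÷ (108/499) = 5489/12.
3.5⁴ = 150.0625 falls short of 5489/12 but 3.5⁵ = 525.21875 reaches it, so n = 5.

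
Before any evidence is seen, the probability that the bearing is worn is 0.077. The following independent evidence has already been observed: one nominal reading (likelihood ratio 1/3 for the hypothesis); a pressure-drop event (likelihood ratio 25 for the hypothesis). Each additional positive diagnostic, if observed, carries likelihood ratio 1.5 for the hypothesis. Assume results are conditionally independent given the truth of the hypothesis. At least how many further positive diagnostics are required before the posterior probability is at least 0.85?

6

Prior odds = 0.077/0.923 = 77/923.
Combined Bayes factor of the evidence already in hand = (1/3) × 25 = 25/3.
Odds after that evidence = (77/923) × 25/3 = 1925/2769.
Target odds = 0.85/0.15 = 17/3.
Need 1.5ⁿ ≥ 17/3 ÷ (1925/2769) = 15691/1925.
1.5⁵ = 7.59375 falls short of 15691/1925 but 1.5⁶ = 11.390625 reaches it, so n = 6.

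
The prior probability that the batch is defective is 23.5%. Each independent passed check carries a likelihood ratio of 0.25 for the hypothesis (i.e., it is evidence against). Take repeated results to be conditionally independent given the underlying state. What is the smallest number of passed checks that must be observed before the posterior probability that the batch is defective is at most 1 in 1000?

5

Prior odds = 0.235/0.765 = 47/153.
Likelihood ratio per passed check = 0.25.
Target posterior odds = 0.001/0.999 = 1/999.
Require 0.25ⁿ ≤ 1/999 ÷ (47/153) = 17/5217.
0.25⁴ = 0.00390625 is still above 17/5217 but 0.25⁵ = 1/1024 is at or below it, so n = 5.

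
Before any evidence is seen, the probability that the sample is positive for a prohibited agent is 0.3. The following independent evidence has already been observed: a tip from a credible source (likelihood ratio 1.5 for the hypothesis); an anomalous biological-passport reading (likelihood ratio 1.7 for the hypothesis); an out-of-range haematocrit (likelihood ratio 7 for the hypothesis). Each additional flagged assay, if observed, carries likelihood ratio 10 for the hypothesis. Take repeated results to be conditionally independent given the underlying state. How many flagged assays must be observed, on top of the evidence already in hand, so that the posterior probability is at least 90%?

Prior odds = 0.3/0.7 = 3/7.
Combined Bayes factor of the evidence already in hand = 1.5 × 1.7 × 7 = 17.85.
Odds after that evidence = (3/7) × 17.85 = 7.65.
Target odds = 0.9/0.1 = 9.
Need 10ⁿ ≥ 9 ÷ 7.65 = 20/17.
10¹ = 10, which meets the required 20/17; so n = 1.

1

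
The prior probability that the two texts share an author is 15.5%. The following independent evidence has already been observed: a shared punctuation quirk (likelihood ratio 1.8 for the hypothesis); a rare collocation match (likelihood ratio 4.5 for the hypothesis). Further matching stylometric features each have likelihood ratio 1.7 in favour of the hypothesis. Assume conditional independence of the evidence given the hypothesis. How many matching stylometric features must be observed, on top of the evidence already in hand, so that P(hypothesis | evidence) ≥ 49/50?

Prior odds = 0.155/0.845 = 31/169.
Combined Bayes factor of the evidence already in hand = 1.8 × 4.5 = 8.1.
Odds after that evidence = (31/169) × 8.1 = 2511/1690.
Target odds = 0.98/0.02 = 49.
Need 1.7ⁿ ≥ 49 ÷ (2511/1690) = 82810/2511.
1.7⁶ = 24137569/1000000 falls short of 82810/2511 but 1.7⁷ = 410338673/10000000 reaches it, so n = 7.

7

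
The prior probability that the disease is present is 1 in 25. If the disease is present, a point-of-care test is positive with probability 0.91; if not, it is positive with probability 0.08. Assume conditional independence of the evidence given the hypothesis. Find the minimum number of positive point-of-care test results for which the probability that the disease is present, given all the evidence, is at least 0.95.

Prior odds = 0.04/0.96 = 1/24.
Likelihood ratio of a positive = 0.91/0.08 = 11.375.
Target posterior odds = 0.95/0.05 = 19.
Need (1/24) × 11.375ⁿ ≥ 19, i.e. 11.375ⁿ ≥ 456.
11.375² = 129.390625 falls short of 456 but 11.375³ = 753571/512 reaches it, so n = 3.

3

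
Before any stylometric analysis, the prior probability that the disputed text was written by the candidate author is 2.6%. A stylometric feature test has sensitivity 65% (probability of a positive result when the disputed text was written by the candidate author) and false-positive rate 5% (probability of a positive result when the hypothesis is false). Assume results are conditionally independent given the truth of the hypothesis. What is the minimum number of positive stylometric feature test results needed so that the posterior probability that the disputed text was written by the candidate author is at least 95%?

3

Prior odds = 0.026/0.974 = 13/487.
Likelihood ratio of a positive result = 0.65/0.05 = 13.
Target posterior odds = 0.95/0.05 = 19.
Require 13ⁿ ≥ 19 ÷ (13/487) = 9253/13.
13² = 169 falls short of 9253/13 but 13³ = 2197 reaches it, so n = 3.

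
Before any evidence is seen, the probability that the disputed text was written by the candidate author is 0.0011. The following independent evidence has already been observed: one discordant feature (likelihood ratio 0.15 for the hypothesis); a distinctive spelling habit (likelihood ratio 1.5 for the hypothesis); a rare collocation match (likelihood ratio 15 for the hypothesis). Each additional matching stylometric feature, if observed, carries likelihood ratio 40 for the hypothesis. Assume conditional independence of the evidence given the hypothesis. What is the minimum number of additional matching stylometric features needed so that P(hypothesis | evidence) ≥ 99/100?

3

Prior odds = 0.0011/0.9989 = 11/9989.
Combined Bayes factor of the evidence already in hand = 0.15 × 1.5 × 15 = 3.375.
Odds after that evidence = (11/9989) × 3.375 = 297/79912.
Target odds = 0.99/0.01 = 99.
Need 40ⁿ ≥ 99 ÷ (297/79912) = 79912/3.
40² = 1600 falls short of 79912/3 but 40³ = 64000 reaches it, so n = 3.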